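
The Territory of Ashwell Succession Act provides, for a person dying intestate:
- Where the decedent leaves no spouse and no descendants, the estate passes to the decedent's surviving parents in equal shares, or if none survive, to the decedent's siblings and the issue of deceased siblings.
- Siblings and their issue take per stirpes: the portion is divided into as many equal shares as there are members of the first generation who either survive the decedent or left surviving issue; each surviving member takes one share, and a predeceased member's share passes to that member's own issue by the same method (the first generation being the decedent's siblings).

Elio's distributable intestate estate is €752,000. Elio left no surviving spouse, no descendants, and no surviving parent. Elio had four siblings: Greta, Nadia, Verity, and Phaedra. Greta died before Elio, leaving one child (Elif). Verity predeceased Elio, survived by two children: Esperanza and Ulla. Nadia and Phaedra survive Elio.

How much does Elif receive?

The entire €752,000 passes to the siblings and their issue.
That amount (€752,000) is divided into 4 shares of €188,000: Nadia and Phaedra each take €188,000; Greta's €188,000 share passes to Greta's issue; Verity's €188,000 share passes to Verity's issue.
Greta's share (€188,000) passes entirely to Elif.
Verity's share (€188,000) is divided into 2 shares of €94,000: Esperanza and Ulla each take €94,000.

Elif receives €188,000.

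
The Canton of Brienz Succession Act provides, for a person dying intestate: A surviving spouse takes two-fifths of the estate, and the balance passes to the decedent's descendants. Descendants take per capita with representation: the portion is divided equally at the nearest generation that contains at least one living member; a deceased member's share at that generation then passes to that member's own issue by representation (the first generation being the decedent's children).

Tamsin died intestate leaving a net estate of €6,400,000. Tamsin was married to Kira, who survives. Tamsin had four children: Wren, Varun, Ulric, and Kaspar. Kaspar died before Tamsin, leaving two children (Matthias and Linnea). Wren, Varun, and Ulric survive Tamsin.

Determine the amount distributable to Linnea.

Kira takes two-fifths of €6,400,000 = €2,560,000. The remaining €3,840,000 passes to the descendants.
The descendants' portion (€3,840,000) is divided into 4 shares of €960,000: Wren, Varun, and Ulric each take €960,000; Kaspar's €960,000 share passes to Kaspar's issue.
Kaspar's share (€960,000) is divided into 2 shares of €480,000: Matthias and Linnea each take €480,000.

Linnea receives €480,000.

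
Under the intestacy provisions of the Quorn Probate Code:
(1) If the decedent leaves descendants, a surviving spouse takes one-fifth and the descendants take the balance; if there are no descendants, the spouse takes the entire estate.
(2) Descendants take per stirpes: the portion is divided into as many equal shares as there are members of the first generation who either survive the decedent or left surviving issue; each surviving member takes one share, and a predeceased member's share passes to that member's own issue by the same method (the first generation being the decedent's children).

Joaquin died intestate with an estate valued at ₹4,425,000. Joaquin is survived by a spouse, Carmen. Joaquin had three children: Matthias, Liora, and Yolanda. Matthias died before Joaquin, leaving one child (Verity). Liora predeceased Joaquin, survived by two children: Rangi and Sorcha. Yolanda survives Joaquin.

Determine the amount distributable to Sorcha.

Sorcha receives ₹590,000.

Carmen takes one-fifth of ₹4,425,000 = ₹885,000. The remaining ₹3,540,000 passes to the descendants.
The descendants' portion (₹3,540,000) is divided into 3 shares of ₹1,180,000: Yolanda takes ₹1,180,000; Matthias's ₹1,180,000 share passes to Matthias's issue; Liora's ₹1,180,000 share passes to Liora's issue.
Matthias's share (₹1,180,000) passes entirely to Verity.
Liora's share (₹1,180,000) is divided into 2 shares of ₹590,000: Rangi and Sorcha each take ₹590,000.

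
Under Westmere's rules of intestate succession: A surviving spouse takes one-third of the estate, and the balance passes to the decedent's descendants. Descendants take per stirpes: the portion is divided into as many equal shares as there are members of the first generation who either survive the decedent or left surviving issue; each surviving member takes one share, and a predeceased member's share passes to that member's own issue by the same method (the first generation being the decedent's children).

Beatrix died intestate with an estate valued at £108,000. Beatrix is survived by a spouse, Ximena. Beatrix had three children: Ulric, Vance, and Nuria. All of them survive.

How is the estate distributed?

Ximena: £36,000; Ulric: £24,000; Vance: £24,000; Nuria: £24,000

Ximena takes one-third of £108,000 = £36,000. The remaining £72,000 passes to the descendants.
The descendants' portion (£72,000) is divided into 3 shares of £24,000: Ulric, Vance, and Nuria each take £24,000.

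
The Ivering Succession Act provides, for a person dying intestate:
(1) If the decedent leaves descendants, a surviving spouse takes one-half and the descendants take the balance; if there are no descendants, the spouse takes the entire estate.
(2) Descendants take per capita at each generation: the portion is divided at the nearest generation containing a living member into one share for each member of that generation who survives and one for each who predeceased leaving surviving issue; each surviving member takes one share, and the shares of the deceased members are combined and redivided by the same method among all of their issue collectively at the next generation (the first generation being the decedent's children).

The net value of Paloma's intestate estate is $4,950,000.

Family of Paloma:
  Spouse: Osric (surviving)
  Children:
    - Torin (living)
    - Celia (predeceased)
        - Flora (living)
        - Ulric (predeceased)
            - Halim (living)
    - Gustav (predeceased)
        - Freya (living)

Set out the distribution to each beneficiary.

Osric takes one-half of $4,950,000 = $2,475,000. The remaining $2,475,000 passes to the descendants.
The descendants' portion ($2,475,000) is divided at the children's generation into 3 shares of $825,000. Torin takes $825,000. The 2 shares of the deceased (Celia and Gustav) are combined into a pool of $1,650,000.
That pool ($1,650,000) is divided at the grandchildren's generation into 3 shares of $550,000. Flora and Freya each take $550,000. The remaining share for the deceased Ulric ($550,000) is carried to the next generation.
That pool ($550,000) passes entirely to Halim, the sole taker at the great-grandchildren's generation.

Osric: $2,475,000; Torin: $825,000; Flora: $550,000; Halim: $550,000; Freya: $550,000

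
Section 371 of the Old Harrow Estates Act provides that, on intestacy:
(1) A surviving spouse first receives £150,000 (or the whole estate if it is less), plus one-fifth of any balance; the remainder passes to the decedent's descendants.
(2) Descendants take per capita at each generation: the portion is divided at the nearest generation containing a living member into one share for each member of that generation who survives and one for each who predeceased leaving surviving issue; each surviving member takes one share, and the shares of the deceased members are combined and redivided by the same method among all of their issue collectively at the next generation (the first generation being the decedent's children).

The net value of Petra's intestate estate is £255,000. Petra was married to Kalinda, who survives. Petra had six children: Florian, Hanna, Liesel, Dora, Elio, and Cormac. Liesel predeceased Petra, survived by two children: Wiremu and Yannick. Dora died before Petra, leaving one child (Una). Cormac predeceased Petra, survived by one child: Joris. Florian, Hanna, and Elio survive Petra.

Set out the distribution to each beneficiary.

Kalinda: £171,000; Florian: £14,000; Hanna: £14,000; Wiremu: £10,500; Yannick: £10,500; Una: £10,500; Elio: £14,000; Joris: £10,500

Kalinda first takes £150,000, leaving a balance of £105,000. Kalinda then takes one-fifth of the balance (£21,000), for a total of £171,000. The remaining £84,000 passes to the descendants.
The descendants' portion (£84,000) is divided at the children's generation into 6 shares of £14,000. Florian, Hanna, and Elio each take £14,000. The 3 shares of the deceased (Liesel, Dora, and Cormac) are combined into a pool of £42,000.
That pool (£42,000) is divided at the grandchildren's generation equally among Wiremu, Yannick, Una, and Joris: £10,500 each.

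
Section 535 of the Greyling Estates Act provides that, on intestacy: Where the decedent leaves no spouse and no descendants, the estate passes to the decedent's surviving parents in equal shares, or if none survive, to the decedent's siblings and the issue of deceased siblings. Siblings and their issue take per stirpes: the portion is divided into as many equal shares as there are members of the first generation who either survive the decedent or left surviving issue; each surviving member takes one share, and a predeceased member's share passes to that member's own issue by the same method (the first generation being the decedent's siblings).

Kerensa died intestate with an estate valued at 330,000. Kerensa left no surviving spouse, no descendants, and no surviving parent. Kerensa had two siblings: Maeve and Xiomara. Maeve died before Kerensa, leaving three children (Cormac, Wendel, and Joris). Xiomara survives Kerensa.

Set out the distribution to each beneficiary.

The entire 330,000 passes to the siblings and their issue.
That amount (330,000) is divided into 2 shares of 165,000: Xiomara takes 165,000; Maeve's 165,000 share passes to Maeve's issue.
Maeve's share (165,000) is divided into 3 shares of 55,000: Cormac, Wendel, and Joris each take 55,000.

Cormac: 55,000; Wendel: 55,000; Joris: 55,000; Xiomara: 165,000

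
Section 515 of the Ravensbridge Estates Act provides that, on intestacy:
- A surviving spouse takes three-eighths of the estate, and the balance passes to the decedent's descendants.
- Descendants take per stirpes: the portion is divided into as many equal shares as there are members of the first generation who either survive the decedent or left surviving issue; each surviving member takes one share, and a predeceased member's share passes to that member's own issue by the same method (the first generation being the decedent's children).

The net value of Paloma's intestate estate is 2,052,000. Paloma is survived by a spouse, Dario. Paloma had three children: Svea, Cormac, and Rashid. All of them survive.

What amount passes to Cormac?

Dario takes three-eighths of 2,052,000 = 769,500. The remaining 1,282,500 passes to the descendants.
The descendants' portion (1,282,500) is divided into 3 shares of 427,500: Svea, Cormac, and Rashid each take 427,500.

Cormac receives 427,500.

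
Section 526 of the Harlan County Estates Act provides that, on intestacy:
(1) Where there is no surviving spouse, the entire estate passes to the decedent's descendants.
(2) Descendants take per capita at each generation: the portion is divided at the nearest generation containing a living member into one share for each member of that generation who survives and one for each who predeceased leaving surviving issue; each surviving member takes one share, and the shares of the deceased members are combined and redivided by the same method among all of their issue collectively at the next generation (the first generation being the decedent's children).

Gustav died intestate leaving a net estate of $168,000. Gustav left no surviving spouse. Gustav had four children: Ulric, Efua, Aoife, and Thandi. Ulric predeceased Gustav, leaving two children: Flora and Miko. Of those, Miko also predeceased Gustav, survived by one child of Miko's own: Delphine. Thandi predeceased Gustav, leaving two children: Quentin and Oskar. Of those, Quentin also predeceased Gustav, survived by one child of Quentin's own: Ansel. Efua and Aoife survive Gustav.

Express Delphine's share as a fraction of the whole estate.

Delphine receives 1/8 of the estate.

The entire $168,000 passes to the descendants.
That amount ($168,000) is divided at the children's generation into 4 shares of $42,000. Efua and Aoife each take $42,000. The 2 shares of the deceased (Ulric and Thandi) are combined into a pool of $84,000.
That pool ($84,000) is divided at the grandchildren's generation into 4 shares of $21,000. Flora and Oskar each take $21,000. The 2 shares of the deceased (Miko and Quentin) are combined into a pool of $42,000.
That pool ($42,000) is divided at the great-grandchildren's generation equally among Delphine and Ansel: $21,000 each.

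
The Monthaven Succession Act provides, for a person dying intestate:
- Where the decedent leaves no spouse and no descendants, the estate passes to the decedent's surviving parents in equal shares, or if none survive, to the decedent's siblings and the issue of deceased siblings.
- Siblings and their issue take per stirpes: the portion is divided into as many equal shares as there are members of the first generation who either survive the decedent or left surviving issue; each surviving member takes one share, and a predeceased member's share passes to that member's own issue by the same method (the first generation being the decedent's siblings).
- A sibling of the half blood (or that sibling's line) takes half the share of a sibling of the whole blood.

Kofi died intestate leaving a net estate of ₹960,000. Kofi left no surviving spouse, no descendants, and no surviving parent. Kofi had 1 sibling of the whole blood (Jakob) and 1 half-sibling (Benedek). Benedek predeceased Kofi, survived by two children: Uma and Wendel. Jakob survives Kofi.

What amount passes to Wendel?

Wendel receives ₹160,000.

The entire ₹960,000 passes to the siblings and their issue.
Counting each half-blood sibling's line as half a unit, there are 3/2 units in ₹960,000, so one unit is ₹640,000. Whole-blood lines (Jakob) take ₹640,000 each; half-blood lines (Benedek) take ₹320,000 each.
Benedek's share (₹320,000) is divided into 2 shares of ₹160,000: Uma and Wendel each take ₹160,000.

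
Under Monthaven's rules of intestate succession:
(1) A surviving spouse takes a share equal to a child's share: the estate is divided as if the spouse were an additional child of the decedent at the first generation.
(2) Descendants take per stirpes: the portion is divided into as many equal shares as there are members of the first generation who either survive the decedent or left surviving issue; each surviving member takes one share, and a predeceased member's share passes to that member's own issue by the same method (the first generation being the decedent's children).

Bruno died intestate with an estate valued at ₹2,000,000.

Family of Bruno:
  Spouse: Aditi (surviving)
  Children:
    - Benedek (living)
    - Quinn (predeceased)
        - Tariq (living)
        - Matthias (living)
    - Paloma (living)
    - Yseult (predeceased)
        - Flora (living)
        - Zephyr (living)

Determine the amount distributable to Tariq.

The spouse counts as an additional share at the children's level, so there are 5 primary shares of ₹400,000. Aditi takes one such share (₹400,000).
The children's combined portion (₹1,600,000) is divided into 4 shares of ₹400,000: Benedek and Paloma each take ₹400,000; Quinn's ₹400,000 share passes to Quinn's issue; Yseult's ₹400,000 share passes to Yseult's issue.
Quinn's share (₹400,000) is divided into 2 shares of ₹200,000: Tariq and Matthias each take ₹200,000.
Yseult's share (₹400,000) is divided into 2 shares of ₹200,000: Flora and Zephyr each take ₹200,000.

Tariq receives ₹200,000.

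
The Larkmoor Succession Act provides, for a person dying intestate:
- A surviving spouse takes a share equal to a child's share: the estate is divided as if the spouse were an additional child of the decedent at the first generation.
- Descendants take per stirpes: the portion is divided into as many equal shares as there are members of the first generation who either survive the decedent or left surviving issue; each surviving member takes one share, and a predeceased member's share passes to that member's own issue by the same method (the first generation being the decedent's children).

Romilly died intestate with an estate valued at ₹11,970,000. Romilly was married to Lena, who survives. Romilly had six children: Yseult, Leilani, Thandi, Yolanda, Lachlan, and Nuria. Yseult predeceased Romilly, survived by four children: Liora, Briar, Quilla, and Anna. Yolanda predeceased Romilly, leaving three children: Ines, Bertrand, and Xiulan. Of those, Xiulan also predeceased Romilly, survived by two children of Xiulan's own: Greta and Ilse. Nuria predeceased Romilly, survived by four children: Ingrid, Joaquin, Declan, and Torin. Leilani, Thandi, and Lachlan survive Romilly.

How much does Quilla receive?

The spouse counts as an additional share at the children's level, so there are 7 primary shares of ₹1,710,000. Lena takes one such share (₹1,710,000).
The children's combined portion (₹10,260,000) is divided into 6 shares of ₹1,710,000: Leilani, Thandi, and Lachlan each take ₹1,710,000; Yseult's ₹1,710,000 share passes to Yseult's issue; Yolanda's ₹1,710,000 share passes to Yolanda's issue; Nuria's ₹1,710,000 share passes to Nuria's issue.
Yseult's share (₹1,710,000) is divided into 4 shares of ₹427,500: Liora, Briar, Quilla, and Anna each take ₹427,500.
Yolanda's share (₹1,710,000) is divided into 3 shares of ₹570,000: Ines and Bertrand each take ₹570,000; Xiulan's ₹570,000 share passes to Xiulan's issue.
Xiulan's share (₹570,000) is divided into 2 shares of ₹285,000: Greta and Ilse each take ₹285,000.
Nuria's share (₹1,710,000) is divided into 4 shares of ₹427,500: Ingrid, Joaquin, Declan, and Torin each take ₹427,500.

Quilla receives ₹427,500.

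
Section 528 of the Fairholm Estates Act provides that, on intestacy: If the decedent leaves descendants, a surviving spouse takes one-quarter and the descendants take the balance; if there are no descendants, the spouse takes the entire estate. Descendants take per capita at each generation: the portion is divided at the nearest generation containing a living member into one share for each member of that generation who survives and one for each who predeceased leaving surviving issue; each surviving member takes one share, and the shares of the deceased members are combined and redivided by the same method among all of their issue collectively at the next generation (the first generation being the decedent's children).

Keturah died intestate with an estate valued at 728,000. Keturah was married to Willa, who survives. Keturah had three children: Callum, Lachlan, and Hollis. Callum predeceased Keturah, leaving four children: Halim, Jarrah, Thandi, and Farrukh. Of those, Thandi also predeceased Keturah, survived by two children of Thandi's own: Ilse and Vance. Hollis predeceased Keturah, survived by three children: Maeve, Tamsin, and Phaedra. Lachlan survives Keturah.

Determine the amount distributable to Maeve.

Willa takes one-quarter of 728,000 = 182,000. The remaining 546,000 passes to the descendants.
The descendants' portion (546,000) is divided at the children's generation into 3 shares of 182,000. Lachlan takes 182,000. The 2 shares of the deceased (Callum and Hollis) are combined into a pool of 364,000.
That pool (364,000) is divided at the grandchildren's generation into 7 shares of 52,000. Halim, Jarrah, Farrukh, Maeve, Tamsin, and Phaedra each take 52,000. The remaining share for the deceased Thandi (52,000) is carried to the next generation.
That pool (52,000) is divided at the great-grandchildren's generation equally among Ilse and Vance: 26,000 each.

Maeve receives 52,000.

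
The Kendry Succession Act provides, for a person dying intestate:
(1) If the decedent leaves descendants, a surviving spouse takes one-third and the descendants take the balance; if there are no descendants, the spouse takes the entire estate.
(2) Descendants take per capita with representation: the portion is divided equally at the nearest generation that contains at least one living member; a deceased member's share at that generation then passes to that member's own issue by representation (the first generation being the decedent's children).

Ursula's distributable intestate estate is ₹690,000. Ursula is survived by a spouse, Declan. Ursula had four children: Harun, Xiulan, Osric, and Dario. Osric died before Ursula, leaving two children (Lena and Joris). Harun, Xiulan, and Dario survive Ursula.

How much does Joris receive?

Joris receives ₹57,500.

Declan takes one-third of ₹690,000 = ₹230,000. The remaining ₹460,000 passes to the descendants.
The descendants' portion (₹460,000) is divided into 4 shares of ₹115,000: Harun, Xiulan, and Dario each take ₹115,000; Osric's ₹115,000 share passes to Osric's issue.
Osric's share (₹115,000) is divided into 2 shares of ₹57,500: Lena and Joris each take ₹57,500.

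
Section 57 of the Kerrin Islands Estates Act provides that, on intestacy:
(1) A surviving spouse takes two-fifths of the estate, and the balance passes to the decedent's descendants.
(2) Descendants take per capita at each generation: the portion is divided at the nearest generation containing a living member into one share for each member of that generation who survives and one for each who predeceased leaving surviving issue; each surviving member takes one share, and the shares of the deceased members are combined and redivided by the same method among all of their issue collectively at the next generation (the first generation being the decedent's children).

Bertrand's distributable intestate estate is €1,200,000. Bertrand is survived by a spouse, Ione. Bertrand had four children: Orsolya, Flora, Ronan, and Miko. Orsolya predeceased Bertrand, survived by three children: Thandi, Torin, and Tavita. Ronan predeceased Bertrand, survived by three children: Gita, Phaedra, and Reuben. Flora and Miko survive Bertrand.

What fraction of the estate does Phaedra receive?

Ione takes two-fifths of €1,200,000 = €480,000. The remaining €720,000 passes to the descendants.
The descendants' portion (€720,000) is divided at the children's generation into 4 shares of €180,000. Flora and Miko each take €180,000. The 2 shares of the deceased (Orsolya and Ronan) are combined into a pool of €360,000.
That pool (€360,000) is divided at the grandchildren's generation equally among Thandi, Torin, Tavita, Gita, Phaedra, and Reuben: €60,000 each.

Phaedra receives 1/20 of the estate.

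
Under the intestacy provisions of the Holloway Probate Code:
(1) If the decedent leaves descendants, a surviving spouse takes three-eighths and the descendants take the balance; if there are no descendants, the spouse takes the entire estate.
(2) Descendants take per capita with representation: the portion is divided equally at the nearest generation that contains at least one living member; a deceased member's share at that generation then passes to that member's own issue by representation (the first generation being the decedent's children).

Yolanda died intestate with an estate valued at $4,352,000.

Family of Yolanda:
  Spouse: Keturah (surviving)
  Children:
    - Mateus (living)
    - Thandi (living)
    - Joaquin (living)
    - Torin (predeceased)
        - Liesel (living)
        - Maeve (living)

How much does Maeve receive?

Maeve receives $340,000.

Keturah takes three-eighths of $4,352,000 = $1,632,000. The remaining $2,720,000 passes to the descendants.
The descendants' portion ($2,720,000) is divided into 4 shares of $680,000: Mateus, Thandi, and Joaquin each take $680,000; Torin's $680,000 share passes to Torin's issue.
Torin's share ($680,000) is divided into 2 shares of $340,000: Liesel and Maeve each take $340,000.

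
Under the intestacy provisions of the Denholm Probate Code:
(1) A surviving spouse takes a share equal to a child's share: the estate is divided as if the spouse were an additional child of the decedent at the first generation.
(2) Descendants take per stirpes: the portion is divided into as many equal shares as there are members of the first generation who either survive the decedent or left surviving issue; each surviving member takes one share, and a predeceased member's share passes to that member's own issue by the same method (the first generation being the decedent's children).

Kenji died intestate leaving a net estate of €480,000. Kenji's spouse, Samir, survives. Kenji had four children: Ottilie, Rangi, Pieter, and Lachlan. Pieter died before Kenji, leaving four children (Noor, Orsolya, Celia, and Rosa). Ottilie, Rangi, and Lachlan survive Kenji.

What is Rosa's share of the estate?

Rosa receives €24,000.

The spouse counts as an additional share at the children's level, so there are 5 primary shares of €96,000. Samir takes one such share (€96,000).
The children's combined portion (€384,000) is divided into 4 shares of €96,000: Ottilie, Rangi, and Lachlan each take €96,000; Pieter's €96,000 share passes to Pieter's issue.
Pieter's share (€96,000) is divided into 4 shares of €24,000: Noor, Orsolya, Celia, and Rosa each take €24,000.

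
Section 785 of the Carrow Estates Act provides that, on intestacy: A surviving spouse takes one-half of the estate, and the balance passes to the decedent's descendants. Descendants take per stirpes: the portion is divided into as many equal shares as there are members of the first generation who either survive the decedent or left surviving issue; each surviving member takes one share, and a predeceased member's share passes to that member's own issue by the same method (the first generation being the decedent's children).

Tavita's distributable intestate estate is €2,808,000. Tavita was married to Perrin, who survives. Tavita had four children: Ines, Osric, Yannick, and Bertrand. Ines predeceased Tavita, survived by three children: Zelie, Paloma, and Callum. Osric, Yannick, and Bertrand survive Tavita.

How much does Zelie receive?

Perrin takes one-half of €2,808,000 = €1,404,000. The remaining €1,404,000 passes to the descendants.
The descendants' portion (€1,404,000) is divided into 4 shares of €351,000: Osric, Yannick, and Bertrand each take €351,000; Ines's €351,000 share passes to Ines's issue.
Ines's share (€351,000) is divided into 3 shares of €117,000: Zelie, Paloma, and Callum each take €117,000.

Zelie receives €117,000.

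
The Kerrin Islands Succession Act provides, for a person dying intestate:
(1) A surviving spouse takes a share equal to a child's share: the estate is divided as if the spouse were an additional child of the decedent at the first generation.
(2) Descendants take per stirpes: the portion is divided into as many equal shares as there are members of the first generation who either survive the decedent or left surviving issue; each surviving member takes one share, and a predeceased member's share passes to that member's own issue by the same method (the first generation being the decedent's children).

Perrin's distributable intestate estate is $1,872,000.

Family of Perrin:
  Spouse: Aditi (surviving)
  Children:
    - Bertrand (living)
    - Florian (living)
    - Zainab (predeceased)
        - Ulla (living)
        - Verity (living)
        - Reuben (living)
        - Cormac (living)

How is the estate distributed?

Aditi: $468,000; Bertrand: $468,000; Florian: $468,000; Ulla: $117,000; Verity: $117,000; Reuben: $117,000; Cormac: $117,000

The spouse counts as an additional share at the children's level, so there are 4 primary shares of $468,000. Aditi takes one such share ($468,000).
The children's combined portion ($1,404,000) is divided into 3 shares of $468,000: Bertrand and Florian each take $468,000; Zainab's $468,000 share passes to Zainab's issue.
Zainab's share ($468,000) is divided into 4 shares of $117,000: Ulla, Verity, Reuben, and Cormac each take $117,000.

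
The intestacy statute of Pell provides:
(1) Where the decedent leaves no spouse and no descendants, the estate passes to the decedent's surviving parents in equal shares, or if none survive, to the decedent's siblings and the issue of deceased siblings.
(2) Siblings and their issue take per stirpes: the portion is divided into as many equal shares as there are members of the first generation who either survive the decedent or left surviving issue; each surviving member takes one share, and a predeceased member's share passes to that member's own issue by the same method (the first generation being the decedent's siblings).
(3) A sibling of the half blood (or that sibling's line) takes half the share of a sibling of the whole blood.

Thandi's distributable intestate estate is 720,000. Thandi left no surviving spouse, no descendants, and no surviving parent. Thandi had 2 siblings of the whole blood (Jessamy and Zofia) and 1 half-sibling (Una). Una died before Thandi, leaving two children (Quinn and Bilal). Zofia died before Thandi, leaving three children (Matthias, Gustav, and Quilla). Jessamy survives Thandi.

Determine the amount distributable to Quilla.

Quilla receives 96,000.

The entire 720,000 passes to the siblings and their issue.
Counting each half-blood sibling's line as half a unit, there are 5/2 units in 720,000, so one unit is 288,000. Whole-blood lines (Jessamy and Zofia) take 288,000 each; half-blood lines (Una) take 144,000 each.
Una's share (144,000) is divided into 2 shares of 72,000: Quinn and Bilal each take 72,000.
Zofia's share (288,000) is divided into 3 shares of 96,000: Matthias, Gustav, and Quilla each take 96,000.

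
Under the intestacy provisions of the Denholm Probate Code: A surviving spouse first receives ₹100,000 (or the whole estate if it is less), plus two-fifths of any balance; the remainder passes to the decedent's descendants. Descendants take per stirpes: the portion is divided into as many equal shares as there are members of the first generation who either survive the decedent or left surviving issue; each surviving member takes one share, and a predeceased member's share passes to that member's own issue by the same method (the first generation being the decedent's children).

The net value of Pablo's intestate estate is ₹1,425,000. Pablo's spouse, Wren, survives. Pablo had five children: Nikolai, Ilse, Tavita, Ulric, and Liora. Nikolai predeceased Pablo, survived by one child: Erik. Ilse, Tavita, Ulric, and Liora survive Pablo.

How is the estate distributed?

Wren first takes ₹100,000, leaving a balance of ₹1,325,000. Wren then takes two-fifths of the balance (₹530,000), for a total of ₹630,000. The remaining ₹795,000 passes to the descendants.
The descendants' portion (₹795,000) is divided into 5 shares of ₹159,000: Ilse, Tavita, Ulric, and Liora each take ₹159,000; Nikolai's ₹159,000 share passes to Nikolai's issue.
Nikolai's share (₹159,000) passes entirely to Erik.

Wren: ₹630,000; Erik: ₹159,000; Ilse: ₹159,000; Tavita: ₹159,000; Ulric: ₹159,000; Liora: ₹159,000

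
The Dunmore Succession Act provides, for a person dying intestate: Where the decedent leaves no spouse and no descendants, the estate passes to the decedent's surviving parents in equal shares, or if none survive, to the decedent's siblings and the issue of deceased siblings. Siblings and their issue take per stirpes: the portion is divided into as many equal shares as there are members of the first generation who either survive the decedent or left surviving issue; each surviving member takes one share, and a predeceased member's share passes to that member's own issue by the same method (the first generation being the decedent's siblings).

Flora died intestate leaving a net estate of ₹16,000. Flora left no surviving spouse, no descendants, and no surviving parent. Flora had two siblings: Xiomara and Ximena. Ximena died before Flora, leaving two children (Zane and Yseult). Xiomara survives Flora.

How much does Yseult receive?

The entire ₹16,000 passes to the siblings and their issue.
That amount (₹16,000) is divided into 2 shares of ₹8,000: Xiomara takes ₹8,000; Ximena's ₹8,000 share passes to Ximena's issue.
Ximena's share (₹8,000) is divided into 2 shares of ₹4,000: Zane and Yseult each take ₹4,000.

Yseult receives ₹4,000.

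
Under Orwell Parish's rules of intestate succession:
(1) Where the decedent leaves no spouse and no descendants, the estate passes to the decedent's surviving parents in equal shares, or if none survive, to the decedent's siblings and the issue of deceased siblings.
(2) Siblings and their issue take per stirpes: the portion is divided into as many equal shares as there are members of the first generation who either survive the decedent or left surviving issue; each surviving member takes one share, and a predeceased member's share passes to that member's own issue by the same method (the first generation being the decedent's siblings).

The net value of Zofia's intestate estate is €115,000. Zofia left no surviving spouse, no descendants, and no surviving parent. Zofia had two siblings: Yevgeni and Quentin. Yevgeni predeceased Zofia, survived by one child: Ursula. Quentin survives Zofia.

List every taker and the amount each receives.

The entire €115,000 passes to the siblings and their issue.
That amount (€115,000) is divided into 2 shares of €57,500: Quentin takes €57,500; Yevgeni's €57,500 share passes to Yevgeni's issue.
Yevgeni's share (€57,500) passes entirely to Ursula.

Ursula: €57,500; Quentin: €57,500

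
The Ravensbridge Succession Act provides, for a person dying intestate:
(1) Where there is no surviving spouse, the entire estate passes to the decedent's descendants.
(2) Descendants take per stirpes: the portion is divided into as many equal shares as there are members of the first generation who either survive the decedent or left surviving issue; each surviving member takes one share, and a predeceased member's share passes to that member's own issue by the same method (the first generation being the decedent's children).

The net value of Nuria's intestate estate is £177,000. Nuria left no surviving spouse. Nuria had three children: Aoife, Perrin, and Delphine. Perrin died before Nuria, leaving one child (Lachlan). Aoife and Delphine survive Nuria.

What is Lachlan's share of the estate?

Lachlan receives £59,000.

The entire £177,000 passes to the descendants.
That amount (£177,000) is divided into 3 shares of £59,000: Aoife and Delphine each take £59,000; Perrin's £59,000 share passes to Perrin's issue.
Perrin's share (£59,000) passes entirely to Lachlan.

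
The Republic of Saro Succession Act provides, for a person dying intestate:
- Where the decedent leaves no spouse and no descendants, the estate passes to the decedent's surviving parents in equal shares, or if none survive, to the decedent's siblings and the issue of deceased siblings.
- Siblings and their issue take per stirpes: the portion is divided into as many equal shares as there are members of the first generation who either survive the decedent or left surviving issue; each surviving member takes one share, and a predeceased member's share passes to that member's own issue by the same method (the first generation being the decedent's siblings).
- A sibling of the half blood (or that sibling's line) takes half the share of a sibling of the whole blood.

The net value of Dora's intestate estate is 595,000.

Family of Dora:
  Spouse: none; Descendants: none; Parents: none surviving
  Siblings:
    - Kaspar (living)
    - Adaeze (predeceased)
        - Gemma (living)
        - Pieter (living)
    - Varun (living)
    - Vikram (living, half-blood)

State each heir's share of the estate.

Kaspar: 170,000; Gemma: 85,000; Pieter: 85,000; Varun: 170,000; Vikram: 85,000

The entire 595,000 passes to the siblings and their issue.
Counting each half-blood sibling's line as half a unit, there are 7/2 units in 595,000, so one unit is 170,000. Whole-blood lines (Kaspar, Adaeze, and Varun) take 170,000 each; half-blood lines (Vikram) take 85,000 each.
Adaeze's share (170,000) is divided into 2 shares of 85,000: Gemma and Pieter each take 85,000.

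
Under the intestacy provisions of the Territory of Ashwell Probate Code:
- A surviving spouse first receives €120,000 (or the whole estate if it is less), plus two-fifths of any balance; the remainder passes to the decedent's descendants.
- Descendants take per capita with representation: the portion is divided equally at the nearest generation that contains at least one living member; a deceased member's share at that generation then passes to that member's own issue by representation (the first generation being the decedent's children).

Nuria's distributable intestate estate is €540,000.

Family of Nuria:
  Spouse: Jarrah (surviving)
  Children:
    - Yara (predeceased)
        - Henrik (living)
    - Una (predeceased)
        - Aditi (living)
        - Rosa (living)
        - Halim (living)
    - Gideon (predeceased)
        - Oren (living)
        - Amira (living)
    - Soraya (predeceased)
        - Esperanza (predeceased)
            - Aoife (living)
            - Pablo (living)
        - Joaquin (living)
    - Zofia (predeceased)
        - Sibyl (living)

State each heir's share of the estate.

Jarrah first takes €120,000, leaving a balance of €420,000. Jarrah then takes two-fifths of the balance (€168,000), for a total of €288,000. The remaining €252,000 passes to the descendants.
No child survives, so the initial division is made at the grandchildren's generation.
The descendants' portion (€252,000) is divided into 9 shares of €28,000: Henrik, Aditi, Rosa, Halim, Oren, Amira, Joaquin, and Sibyl each take €28,000; Esperanza's €28,000 share passes to Esperanza's issue.
Esperanza's share (€28,000) is divided into 2 shares of €14,000: Aoife and Pablo each take €14,000.

Jarrah: €288,000; Henrik: €28,000; Aditi: €28,000; Rosa: €28,000; Halim: €28,000; Oren: €28,000; Amira: €28,000; Aoife: €14,000; Pablo: €14,000; Joaquin: €28,000; Sibyl: €28,000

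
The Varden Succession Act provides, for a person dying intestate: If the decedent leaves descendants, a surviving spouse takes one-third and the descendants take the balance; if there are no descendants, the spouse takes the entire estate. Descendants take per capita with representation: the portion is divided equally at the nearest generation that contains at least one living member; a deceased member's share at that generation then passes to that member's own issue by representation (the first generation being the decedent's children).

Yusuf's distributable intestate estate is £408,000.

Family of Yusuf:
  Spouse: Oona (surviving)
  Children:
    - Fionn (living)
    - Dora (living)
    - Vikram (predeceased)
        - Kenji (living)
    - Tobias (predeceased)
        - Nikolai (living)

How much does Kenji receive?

Kenji receives £68,000.

Oona takes one-third of £408,000 = £136,000. The remaining £272,000 passes to the descendants.
The descendants' portion (£272,000) is divided into 4 shares of £68,000: Fionn and Dora each take £68,000; Vikram's £68,000 share passes to Vikram's issue; Tobias's £68,000 share passes to Tobias's issue.
Vikram's share (£68,000) passes entirely to Kenji.
Tobias's share (£68,000) passes entirely to Nikolai.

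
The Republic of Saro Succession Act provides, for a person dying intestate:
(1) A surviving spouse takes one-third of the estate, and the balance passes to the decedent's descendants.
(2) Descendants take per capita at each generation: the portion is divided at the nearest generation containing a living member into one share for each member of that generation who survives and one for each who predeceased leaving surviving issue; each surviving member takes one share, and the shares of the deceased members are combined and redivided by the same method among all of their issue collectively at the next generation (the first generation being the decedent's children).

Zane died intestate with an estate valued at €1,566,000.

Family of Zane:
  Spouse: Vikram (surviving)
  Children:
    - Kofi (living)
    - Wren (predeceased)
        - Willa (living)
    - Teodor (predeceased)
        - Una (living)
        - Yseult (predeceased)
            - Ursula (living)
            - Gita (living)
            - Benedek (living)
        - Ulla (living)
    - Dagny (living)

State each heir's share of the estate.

Vikram takes one-third of €1,566,000 = €522,000. The remaining €1,044,000 passes to the descendants.
The descendants' portion (€1,044,000) is divided at the children's generation into 4 shares of €261,000. Kofi and Dagny each take €261,000. The 2 shares of the deceased (Wren and Teodor) are combined into a pool of €522,000.
That pool (€522,000) is divided at the grandchildren's generation into 4 shares of €130,500. Willa, Una, and Ulla each take €130,500. The remaining share for the deceased Yseult (€130,500) is carried to the next generation.
That pool (€130,500) is divided at the great-grandchildren's generation equally among Ursula, Gita, and Benedek: €43,500 each.

Vikram: €522,000; Kofi: €261,000; Willa: €130,500; Una: €130,500; Ursula: €43,500; Gita: €43,500; Benedek: €43,500; Ulla: €130,500; Dagny: €261,000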